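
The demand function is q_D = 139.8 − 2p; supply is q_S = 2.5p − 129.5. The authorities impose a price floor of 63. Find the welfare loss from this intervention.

In inverse form: demand p = 69.9 − 0.5q, supply p = 51.8 + 0.4q.
Competitive equilibrium: 69.9 − 0.5q = 51.8 + 0.4q → q* = 20.1111, p* = 59.8444.
At the floor p = 63, quantity demanded = (69.9 − 63)/0.5 = 13.8.
Sellers' marginal cost at q' = 13.8: 51.8 + 0.4·13.8 = 57.32.
Δq = 20.1111 − 13.8 = 6.3111; wedge = 63 − 57.32 = 5.68.
DWL = ½ × 6.3111 × 5.68 = 17.92.

17.92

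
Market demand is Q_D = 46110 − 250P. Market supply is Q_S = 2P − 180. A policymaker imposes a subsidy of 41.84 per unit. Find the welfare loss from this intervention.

In inverse form: demand P = 184.44 − 0.004Q, supply P = 90 + 0.5Q.
Competitive equilibrium: 184.44 − 0.004Q = 90 + 0.5Q → Q* = 187.381, P* = 183.6905.
The subsidy lowers effective supply by 41.84: P = 48.16 + 0.5Q.
New quantity: 184.44 − 0.004Q = 48.16 + 0.5Q → Q' = 270.3968.
Overproduction ΔQ = 270.3968 − 187.381 = 83.0158; wedge = subsidy = 41.84.
Welfare loss = ½ × 83.0158 × 41.84 = 1736.69.

1736.69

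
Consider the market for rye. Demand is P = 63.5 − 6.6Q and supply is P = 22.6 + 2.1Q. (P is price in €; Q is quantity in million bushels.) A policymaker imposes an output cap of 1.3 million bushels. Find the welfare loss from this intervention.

Competitive equilibrium: 63.5 − 6.6Q = 22.6 + 2.1Q → Q* = 4.7011, P* = 32.4724.
At Q = 1.3: demand price = 63.5 − 6.6·1.3 = 54.92; supply price = 22.6 + 2.1·1.3 = 25.33.
ΔQ = 4.7011 − 1.3 = 3.4011; wedge = 54.92 − 25.33 = 29.59.
DWL = ½ × 3.4011 × 29.59 = €50.32 million.

€50.32 million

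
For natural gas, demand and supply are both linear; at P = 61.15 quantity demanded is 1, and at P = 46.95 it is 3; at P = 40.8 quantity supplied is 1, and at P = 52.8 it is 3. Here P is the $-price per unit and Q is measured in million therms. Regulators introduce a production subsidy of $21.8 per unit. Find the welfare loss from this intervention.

Demand slope = (46.95 − 61.15)/(3 − 1) = −7.1, so P = 68.25 − 7.1Q.
Supply slope = (52.8 − 40.8)/(3 − 1) = 6, so P = 34.8 + 6Q.
Competitive equilibrium: 68.25 − 7.1Q = 34.8 + 6Q → Q* = 2.5534, P* = 50.1206.
The subsidy lowers effective supply by 21.8: P = 13 + 6Q.
New quantity: 68.25 − 7.1Q = 13 + 6Q → Q' = 4.2176.
Overproduction ΔQ = 4.2176 − 2.5534 = 1.6642; wedge = subsidy = 21.8.
The triangle = ½ × 1.6642 × 21.8 = $18.14 million.

$18.14 million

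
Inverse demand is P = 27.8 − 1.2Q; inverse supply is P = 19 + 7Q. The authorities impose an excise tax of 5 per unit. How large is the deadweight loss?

Competitive equilibrium: 27.8 − 1.2Q = 19 + 7Q → Q* = 1.0732, P* = 26.5122.
With the tax, the buyer price exceeds the seller price by 5: (27.8 − 1.2Q) − (19 + 7Q) = 5 → Q' = 0.4634.
ΔQ = 1.0732 − 0.4634 = 0.6098; the wedge equals the tax, 5.
The triangle = ½ × 0.6098 × 5 = 1.52.

1.52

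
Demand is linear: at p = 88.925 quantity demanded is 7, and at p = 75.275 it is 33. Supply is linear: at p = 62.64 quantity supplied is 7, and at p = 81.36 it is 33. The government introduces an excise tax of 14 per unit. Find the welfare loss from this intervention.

Demand slope = (75.275 − 88.925)/(33 − 7) = −0.525, so p = 92.6 − 0.525q.
Supply slope = (81.36 − 62.64)/(33 − 7) = 0.72, so p = 57.6 + 0.72q.
Competitive equilibrium: 92.6 − 0.525q = 57.6 + 0.72q → q* = 28.1124, p* = 77.841.
With the tax, the buyer price exceeds the seller price by 14: (92.6 − 0.525q) − (57.6 + 0.72q) = 14 → q' = 16.8675.
Δq = 28.1124 − 16.8675 = 11.2449; the wedge equals the tax, 14.
The triangle = ½ × 11.2449 × 14 = 78.71.

78.71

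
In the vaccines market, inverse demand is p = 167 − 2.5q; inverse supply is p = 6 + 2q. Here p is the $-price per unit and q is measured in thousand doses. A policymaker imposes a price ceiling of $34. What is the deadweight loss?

$1067.11 thousand

Competitive equilibrium: 167 − 2.5q = 6 + 2q → q* = 35.7778, p* = 77.5556.
At the ceiling p = 34, quantity supplied = (34 − 6)/2 = 14.
Willingness to pay at q' = 14: 167 − 2.5·14 = 132.
Δq = 35.7778 − 14 = 21.7778; wedge = 132 − 34 = 98.
DWL = ½ × 21.7778 × 98 = $1067.11 thousand.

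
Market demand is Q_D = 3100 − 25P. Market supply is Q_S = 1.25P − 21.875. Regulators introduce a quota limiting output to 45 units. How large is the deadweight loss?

2809.34

In inverse form: demand P = 124 − 0.04Q, supply P = 17.5 + 0.8Q.
Competitive equilibrium: 124 − 0.04Q = 17.5 + 0.8Q → Q* = 126.7857, P* = 118.9286.
At Q = 45: demand price = 124 − 0.04·45 = 122.2; supply price = 17.5 + 0.8·45 = 53.5.
ΔQ = 126.7857 − 45 = 81.7857; wedge = 122.2 − 53.5 = 68.7.
Welfare loss = ½ × 81.7857 × 68.7 = 2809.34.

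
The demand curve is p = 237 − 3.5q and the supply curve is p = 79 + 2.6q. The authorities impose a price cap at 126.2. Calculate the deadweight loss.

Competitive equilibrium: 237 − 3.5q = 79 + 2.6q → q* = 25.9016, p* = 146.3443.
At the ceiling p = 126.2, quantity supplied = (126.2 − 79)/2.6 = 18.1538.
Willingness to pay at q' = 18.1538: 237 − 3.5·18.1538 = 173.4617.
Δq = 25.9016 − 18.1538 = 7.7478; wedge = 173.4617 − 126.2 = 47.2617.
The triangle = ½ × 7.7478 × 47.2617 = 183.09.

183.09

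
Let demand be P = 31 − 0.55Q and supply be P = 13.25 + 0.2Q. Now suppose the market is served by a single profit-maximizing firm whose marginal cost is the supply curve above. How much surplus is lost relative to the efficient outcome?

37.60

Competitive equilibrium: 31 − 0.55Q = 13.25 + 0.2Q → Q* = 23.6667, P* = 17.9833.
Marginal revenue: MR = 31 − 1.1Q. Set MR = MC: 31 − 1.1Q = 13.25 + 0.2Q → Q_m = 13.6538.
Price P_m = 31 − 0.55·13.6538 = 23.4904; MC(Q_m) = 13.25 + 0.2·13.6538 = 15.9808.
Competitive Q* = 23.6667, so ΔQ = 10.0129; wedge = 23.4904 − 15.9808 = 7.5096.
The triangle = ½ × 10.0129 × 7.5096 = 37.60.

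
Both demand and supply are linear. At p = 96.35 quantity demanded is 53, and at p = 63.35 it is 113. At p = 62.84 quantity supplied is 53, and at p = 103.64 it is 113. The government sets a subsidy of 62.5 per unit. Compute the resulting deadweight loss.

Demand slope = (63.35 − 96.35)/(113 − 53) = −0.55, so p = 125.5 − 0.55q.
Supply slope = (103.64 − 62.84)/(113 − 53) = 0.68, so p = 26.8 + 0.68q.
Competitive equilibrium: 125.5 − 0.55q = 26.8 + 0.68q → q* = 80.2439, p* = 81.3659.
The subsidy lowers effective supply by 62.5: p = 0.68q − 35.7.
New quantity: 125.5 − 0.55q = 0.68q − 35.7 → q' = 131.0569.
Overproduction Δq = 131.0569 − 80.2439 = 50.813; wedge = subsidy = 62.5.
The triangle = ½ × 50.813 × 62.5 = 1587.91.

1587.91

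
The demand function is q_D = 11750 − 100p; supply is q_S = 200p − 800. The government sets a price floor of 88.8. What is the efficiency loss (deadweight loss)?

In inverse form: demand p = 117.5 − 0.01q, supply p = 4 + 0.005q.
Competitive equilibrium: 117.5 − 0.01q = 4 + 0.005q → q* = 7566.6667, p* = 41.8333.
At the floor p = 88.8, quantity demanded = (117.5 − 88.8)/0.01 = 2870.
Sellers' marginal cost at q' = 2870: 4 + 0.005·2870 = 18.35.
Δq = 7566.6667 − 2870 = 4696.6667; wedge = 88.8 − 18.35 = 70.45.
DWL = ½ × 4696.6667 × 70.45 = 165440.08.

165440.08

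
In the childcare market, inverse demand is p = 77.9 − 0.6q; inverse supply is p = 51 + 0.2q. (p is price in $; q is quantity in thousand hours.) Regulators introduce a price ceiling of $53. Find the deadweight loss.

$223.26 thousand

Competitive equilibrium: 77.9 − 0.6q = 51 + 0.2q → q* = 33.625, p* = 57.725.
At the ceiling p = 53, quantity supplied = (53 − 51)/0.2 = 10.
Willingness to pay at q' = 10: 77.9 − 0.6·10 = 71.9.
Δq = 33.625 − 10 = 23.625; wedge = 71.9 − 53 = 18.9.
DWL = ½ × 23.625 × 18.9 = $223.26 thousand.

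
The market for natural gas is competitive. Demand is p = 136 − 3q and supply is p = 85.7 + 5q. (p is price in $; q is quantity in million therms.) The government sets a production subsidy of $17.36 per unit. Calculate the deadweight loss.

$18.84 million

Competitive equilibrium: 136 − 3q = 85.7 + 5q → q* = 6.2875, p* = 117.1375.
The subsidy lowers effective supply by 17.36: p = 68.34 + 5q.
New quantity: 136 − 3q = 68.34 + 5q → q' = 8.4575.
Overproduction Δq = 8.4575 − 6.2875 = 2.17; wedge = subsidy = 17.36.
Deadweight loss = ½ × 2.17 × 17.36 = $18.84 million.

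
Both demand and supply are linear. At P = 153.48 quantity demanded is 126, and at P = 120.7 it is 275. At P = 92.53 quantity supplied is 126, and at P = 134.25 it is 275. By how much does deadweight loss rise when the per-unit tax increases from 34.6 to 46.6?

Demand slope = (120.7 − 153.48)/(275 − 126) = −0.22, so P = 181.2 − 0.22Q.
Supply slope = (134.25 − 92.53)/(275 − 126) = 0.28, so P = 57.25 + 0.28Q.
Competitive equilibrium: 181.2 − 0.22Q = 57.25 + 0.28Q → Q* = 247.9, P* = 126.662.
For a per-unit tax t: ΔQ = t/0.5, so DWL = ½·t·(t/0.5) = t²/1.
At t = 34.6: DWL = 1197.16. At t = 46.6: DWL = 2171.56.
Increase = 2171.56 − 1197.16 = 974.40.

974.40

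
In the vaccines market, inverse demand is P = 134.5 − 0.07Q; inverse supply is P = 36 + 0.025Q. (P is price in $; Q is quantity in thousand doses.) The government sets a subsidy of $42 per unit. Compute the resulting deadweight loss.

$9284.21 thousand

Competitive equilibrium: 134.5 − 0.07Q = 36 + 0.025Q → Q* = 1036.8421, P* = 61.9211.
The subsidy lowers effective supply by 42: P = 0.025Q − 6.
New quantity: 134.5 − 0.07Q = 0.025Q − 6 → Q' = 1478.9474.
Overproduction ΔQ = 1478.9474 − 1036.8421 = 442.1053; wedge = subsidy = 42.
The triangle = ½ × 442.1053 × 42 = $9284.21 thousand.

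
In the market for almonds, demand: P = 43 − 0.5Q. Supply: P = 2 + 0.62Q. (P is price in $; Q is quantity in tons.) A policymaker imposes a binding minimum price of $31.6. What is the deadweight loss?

$106.76

Competitive equilibrium: 43 − 0.5Q = 2 + 0.62Q → Q* = 36.6071, P* = 24.6964.
At the floor P = 31.6, quantity demanded = (43 − 31.6)/0.5 = 22.8.
Sellers' marginal cost at Q' = 22.8: 2 + 0.62·22.8 = 16.136.
ΔQ = 36.6071 − 22.8 = 13.8071; wedge = 31.6 − 16.136 = 15.464.
The triangle = ½ × 13.8071 × 15.464 = $106.76.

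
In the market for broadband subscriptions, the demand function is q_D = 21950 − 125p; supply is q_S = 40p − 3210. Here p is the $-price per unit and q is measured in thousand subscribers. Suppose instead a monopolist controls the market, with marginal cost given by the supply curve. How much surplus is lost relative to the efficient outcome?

$5244.57 thousand

In inverse form: demand p = 175.6 − 0.008q, supply p = 80.25 + 0.025q.
Competitive equilibrium: 175.6 − 0.008q = 80.25 + 0.025q → q* = 2889.3939, p* = 152.4848.
Marginal revenue: MR = 175.6 − 0.016q. Set MR = MC: 175.6 − 0.016q = 80.25 + 0.025q → q_m = 2325.6098.
Price p_m = 175.6 − 0.008·2325.6098 = 156.9951; MC(q_m) = 80.25 + 0.025·2325.6098 = 138.3902.
Competitive q* = 2889.3939, so Δq = 563.7841; wedge = 156.9951 − 138.3902 = 18.6049.
The triangle = ½ × 563.7841 × 18.6049 = $5244.57 thousand.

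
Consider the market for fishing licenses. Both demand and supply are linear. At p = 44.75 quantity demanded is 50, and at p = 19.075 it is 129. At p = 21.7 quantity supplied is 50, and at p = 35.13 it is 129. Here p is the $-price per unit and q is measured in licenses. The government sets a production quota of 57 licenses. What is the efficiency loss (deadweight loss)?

$387.45

Demand slope = (19.075 − 44.75)/(129 − 50) = −0.325, so p = 61 − 0.325q.
Supply slope = (35.13 − 21.7)/(129 − 50) = 0.17, so p = 13.2 + 0.17q.
Competitive equilibrium: 61 − 0.325q = 13.2 + 0.17q → q* = 96.5657, p* = 29.6162.
At q = 57: demand price = 61 − 0.325·57 = 42.475; supply price = 13.2 + 0.17·57 = 22.89.
Δq = 96.5657 − 57 = 39.5657; wedge = 42.475 − 22.89 = 19.585.
Welfare loss = ½ × 39.5657 × 19.585 = $387.45.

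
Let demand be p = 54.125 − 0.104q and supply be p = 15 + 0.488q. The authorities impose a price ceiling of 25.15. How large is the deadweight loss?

607.16

Competitive equilibrium: 54.125 − 0.104q = 15 + 0.488q → q* = 66.0895, p* = 47.2517.
At the ceiling p = 25.15, quantity supplied = (25.15 − 15)/0.488 = 20.7992.
Willingness to pay at q' = 20.7992: 54.125 − 0.104·20.7992 = 51.9619.
Δq = 66.0895 − 20.7992 = 45.2903; wedge = 51.9619 − 25.15 = 26.8119.
Deadweight loss = ½ × 45.2903 × 26.8119 = 607.16.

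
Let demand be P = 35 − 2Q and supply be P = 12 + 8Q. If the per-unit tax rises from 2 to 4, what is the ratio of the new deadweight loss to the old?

4

Competitive equilibrium: 35 − 2Q = 12 + 8Q → Q* = 2.3, P* = 30.4.
For a per-unit tax t: ΔQ = t/10, so DWL = ½·t·(t/10) = t²/20.
At t = 2: DWL = 0.2. At t = 4: DWL = 0.8.
Ratio = (4/2)² = 4.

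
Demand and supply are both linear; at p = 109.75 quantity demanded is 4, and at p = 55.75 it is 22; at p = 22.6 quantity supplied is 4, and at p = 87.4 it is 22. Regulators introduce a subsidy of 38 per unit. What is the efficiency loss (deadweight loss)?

Demand slope = (55.75 − 109.75)/(22 − 4) = −3, so p = 121.75 − 3q.
Supply slope = (87.4 − 22.6)/(22 − 4) = 3.6, so p = 8.2 + 3.6q.
Competitive equilibrium: 121.75 − 3q = 8.2 + 3.6q → q* = 17.2045, p* = 70.1364.
The subsidy lowers effective supply by 38: p = 3.6q − 29.8.
New quantity: 121.75 − 3q = 3.6q − 29.8 → q' = 22.9621.
Overproduction Δq = 22.9621 − 17.2045 = 5.7576; wedge = subsidy = 38.
Welfare loss = ½ × 5.7576 × 38 = 109.39.

109.39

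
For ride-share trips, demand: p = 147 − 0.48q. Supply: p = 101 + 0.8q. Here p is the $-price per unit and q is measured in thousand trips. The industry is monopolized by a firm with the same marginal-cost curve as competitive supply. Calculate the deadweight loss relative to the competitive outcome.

Competitive equilibrium: 147 − 0.48q = 101 + 0.8q → q* = 35.9375, p* = 129.75.
Marginal revenue: MR = 147 − 0.96q. Set MR = MC: 147 − 0.96q = 101 + 0.8q → q_m = 26.1364.
Price p_m = 147 − 0.48·26.1364 = 134.4545; MC(q_m) = 101 + 0.8·26.1364 = 121.9091.
Competitive q* = 35.9375, so Δq = 9.8011; wedge = 134.4545 − 121.9091 = 12.5454.
Welfare loss = ½ × 9.8011 × 12.5454 = $61.48 thousand.

$61.48 thousand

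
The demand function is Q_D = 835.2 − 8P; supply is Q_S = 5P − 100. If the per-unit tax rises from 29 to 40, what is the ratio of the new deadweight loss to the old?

In inverse form: demand P = 104.4 − 0.125Q, supply P = 20 + 0.2Q.
Competitive equilibrium: 104.4 − 0.125Q = 20 + 0.2Q → Q* = 259.6923, P* = 71.9385.
For a per-unit tax t: ΔQ = t/0.325, so DWL = ½·t·(t/0.325) = t²/0.65.
At t = 29: DWL = 1293.846. At t = 40: DWL = 2461.538.
Ratio = (40/29)² = 1.902.

1.902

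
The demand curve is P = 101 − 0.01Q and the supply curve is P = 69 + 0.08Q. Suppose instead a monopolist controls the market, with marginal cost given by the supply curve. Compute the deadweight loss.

56.89

Competitive equilibrium: 101 − 0.01Q = 69 + 0.08Q → Q* = 355.5556, P* = 97.4444.
Marginal revenue: MR = 101 − 0.02Q. Set MR = MC: 101 − 0.02Q = 69 + 0.08Q → Q_m = 320.
Price P_m = 101 − 0.01·320 = 97.8; MC(Q_m) = 69 + 0.08·320 = 94.6.
Competitive Q* = 355.5556, so ΔQ = 35.5556; wedge = 97.8 − 94.6 = 3.2.
Deadweight loss = ½ × 35.5556 × 3.2 = 56.89.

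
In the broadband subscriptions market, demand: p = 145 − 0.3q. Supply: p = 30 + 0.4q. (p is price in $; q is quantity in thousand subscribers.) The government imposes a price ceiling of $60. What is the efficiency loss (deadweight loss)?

$2790.18 thousand

Competitive equilibrium: 145 − 0.3q = 30 + 0.4q → q* = 164.2857, p* = 95.7143.
At the ceiling p = 60, quantity supplied = (60 − 30)/0.4 = 75.
Willingness to pay at q' = 75: 145 − 0.3·75 = 122.5.
Δq = 164.2857 − 75 = 89.2857; wedge = 122.5 − 60 = 62.5.
The triangle = ½ × 89.2857 × 62.5 = $2790.18 thousand.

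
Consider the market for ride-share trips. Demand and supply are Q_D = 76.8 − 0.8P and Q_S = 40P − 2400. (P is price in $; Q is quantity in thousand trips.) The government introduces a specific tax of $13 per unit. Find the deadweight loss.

In inverse form: demand P = 96 − 1.25Q, supply P = 60 + 0.025Q.
Competitive equilibrium: 96 − 1.25Q = 60 + 0.025Q → Q* = 28.2353, P* = 60.7059.
With the tax, the buyer price exceeds the seller price by 13: (96 − 1.25Q) − (60 + 0.025Q) = 13 → Q' = 18.0392.
ΔQ = 28.2353 − 18.0392 = 10.1961; the wedge equals the tax, 13.
The triangle = ½ × 10.1961 × 13 = $66.27 thousand.

$66.27 thousand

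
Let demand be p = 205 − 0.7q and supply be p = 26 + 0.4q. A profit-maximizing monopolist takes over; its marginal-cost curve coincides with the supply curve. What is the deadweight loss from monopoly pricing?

Competitive equilibrium: 205 − 0.7q = 26 + 0.4q → q* = 162.72727, p* = 91.09091.
Marginal revenue: MR = 205 − 1.4q. Set MR = MC: 205 − 1.4q = 26 + 0.4q → q_m = 99.44444.
Price p_m = 205 − 0.7·99.44444 = 135.38889; MC(q_m) = 26 + 0.4·99.44444 = 65.77778.
Competitive q* = 162.72727, so Δq = 63.28283; wedge = 135.38889 − 65.77778 = 69.61111.
Welfare loss = ½ × 63.28283 × 69.61111 = 2202.59.

2202.59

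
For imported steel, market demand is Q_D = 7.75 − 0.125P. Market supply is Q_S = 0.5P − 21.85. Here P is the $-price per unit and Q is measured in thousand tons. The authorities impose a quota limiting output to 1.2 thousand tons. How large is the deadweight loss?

$1.98 thousand

In inverse form: demand P = 62 − 8Q, supply P = 43.7 + 2Q.
Competitive equilibrium: 62 − 8Q = 43.7 + 2Q → Q* = 1.83, P* = 47.36.
At Q = 1.2: demand price = 62 − 8·1.2 = 52.4; supply price = 43.7 + 2·1.2 = 46.1.
ΔQ = 1.83 − 1.2 = 0.63; wedge = 52.4 − 46.1 = 6.3.
The triangle = ½ × 0.63 × 6.3 = $1.98 thousand.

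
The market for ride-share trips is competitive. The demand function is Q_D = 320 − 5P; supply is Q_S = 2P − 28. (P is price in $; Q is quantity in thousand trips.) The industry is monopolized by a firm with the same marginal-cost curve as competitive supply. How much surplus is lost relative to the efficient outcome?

$88.18 thousand

In inverse form: demand P = 64 − 0.2Q, supply P = 14 + 0.5Q.
Competitive equilibrium: 64 − 0.2Q = 14 + 0.5Q → Q* = 71.4286, P* = 49.7143.
Marginal revenue: MR = 64 − 0.4Q. Set MR = MC: 64 − 0.4Q = 14 + 0.5Q → Q_m = 55.5556.
Price P_m = 64 − 0.2·55.5556 = 52.8889; MC(Q_m) = 14 + 0.5·55.5556 = 41.7778.
Competitive Q* = 71.4286, so ΔQ = 15.873; wedge = 52.8889 − 41.7778 = 11.1111.
Deadweight loss = ½ × 15.873 × 11.1111 = $88.18 thousand.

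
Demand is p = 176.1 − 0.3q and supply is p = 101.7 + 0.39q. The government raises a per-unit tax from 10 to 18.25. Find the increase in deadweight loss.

168.89

Competitive equilibrium: 176.1 − 0.3q = 101.7 + 0.39q → q* = 107.8261, p* = 143.7522.
For a per-unit tax t: Δq = t/0.69, so DWL = ½·t·(t/0.69) = t²/1.38.
At t = 10: DWL = 72.464. At t = 18.25: DWL = 241.35.
Increase = 241.35 − 72.464 = 168.89.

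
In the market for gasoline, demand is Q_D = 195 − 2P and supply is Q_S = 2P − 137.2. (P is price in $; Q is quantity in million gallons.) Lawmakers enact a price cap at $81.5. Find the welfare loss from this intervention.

In inverse form: demand P = 97.5 − 0.5Q, supply P = 68.6 + 0.5Q.
Competitive equilibrium: 97.5 − 0.5Q = 68.6 + 0.5Q → Q* = 28.9, P* = 83.05.
At the ceiling P = 81.5, quantity supplied = (81.5 − 68.6)/0.5 = 25.8.
Willingness to pay at Q' = 25.8: 97.5 − 0.5·25.8 = 84.6.
ΔQ = 28.9 − 25.8 = 3.1; wedge = 84.6 − 81.5 = 3.1.
Welfare loss = ½ × 3.1 × 3.1 = $4.805 million.

$4.805 million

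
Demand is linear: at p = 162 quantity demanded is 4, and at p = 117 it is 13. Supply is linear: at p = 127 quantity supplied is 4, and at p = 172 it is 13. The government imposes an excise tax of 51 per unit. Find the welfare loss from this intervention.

Demand slope = (117 − 162)/(13 − 4) = −5, so p = 182 − 5q.
Supply slope = (172 − 127)/(13 − 4) = 5, so p = 107 + 5q.
Competitive equilibrium: 182 − 5q = 107 + 5q → q* = 7.5, p* = 144.5.
With the tax, the buyer price exceeds the seller price by 51: (182 − 5q) − (107 + 5q) = 51 → q' = 2.4.
Δq = 7.5 − 2.4 = 5.1; the wedge equals the tax, 51.
Deadweight loss = ½ × 5.1 × 51 = 130.05.

130.05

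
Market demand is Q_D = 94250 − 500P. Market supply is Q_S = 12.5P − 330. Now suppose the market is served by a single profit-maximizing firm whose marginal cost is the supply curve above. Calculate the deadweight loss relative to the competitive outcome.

In inverse form: demand P = 188.5 − 0.002Q, supply P = 26.4 + 0.08Q.
Competitive equilibrium: 188.5 − 0.002Q = 26.4 + 0.08Q → Q* = 1976.8293, P* = 184.5463.
Marginal revenue: MR = 188.5 − 0.004Q. Set MR = MC: 188.5 − 0.004Q = 26.4 + 0.08Q → Q_m = 1929.7619.
Price P_m = 188.5 − 0.002·1929.7619 = 184.6405; MC(Q_m) = 26.4 + 0.08·1929.7619 = 180.781.
Competitive Q* = 1976.8293, so ΔQ = 47.0674; wedge = 184.6405 − 180.781 = 3.8595.
The triangle = ½ × 47.0674 × 3.8595 = 90.83.

90.83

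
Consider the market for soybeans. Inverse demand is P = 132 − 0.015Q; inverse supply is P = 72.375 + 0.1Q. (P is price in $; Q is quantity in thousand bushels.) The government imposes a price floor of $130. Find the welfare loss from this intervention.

Competitive equilibrium: 132 − 0.015Q = 72.375 + 0.1Q → Q* = 518.4783, P* = 124.2228.
At the floor P = 130, quantity demanded = (132 − 130)/0.015 = 133.3333.
Sellers' marginal cost at Q' = 133.3333: 72.375 + 0.1·133.3333 = 85.7083.
ΔQ = 518.4783 − 133.3333 = 385.145; wedge = 130 − 85.7083 = 44.2917.
Deadweight loss = ½ × 385.145 × 44.2917 = $8529.36 thousand.

$8529.36 thousand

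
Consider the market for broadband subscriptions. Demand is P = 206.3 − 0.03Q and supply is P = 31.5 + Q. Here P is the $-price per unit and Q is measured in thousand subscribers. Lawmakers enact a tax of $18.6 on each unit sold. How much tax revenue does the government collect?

$2820.70 thousand

Competitive equilibrium: 206.3 − 0.03Q = 31.5 + Q → Q* = 169.7087, P* = 201.2087.
With the tax, the buyer price exceeds the seller price by 18.6: (206.3 − 0.03Q) − (31.5 + Q) = 18.6 → Q' = 151.6505.
Tax revenue = 18.6 × 151.6505 = $2820.70 thousand.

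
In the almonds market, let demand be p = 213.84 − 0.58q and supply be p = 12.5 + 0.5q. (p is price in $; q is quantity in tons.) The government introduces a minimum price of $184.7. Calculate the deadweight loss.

Competitive equilibrium: 213.84 − 0.58q = 12.5 + 0.5q → q* = 186.4259, p* = 105.713.
At the floor p = 184.7, quantity demanded = (213.84 − 184.7)/0.58 = 50.2414.
Sellers' marginal cost at q' = 50.2414: 12.5 + 0.5·50.2414 = 37.6207.
Δq = 186.4259 − 50.2414 = 136.1845; wedge = 184.7 − 37.6207 = 147.0793.
DWL = ½ × 136.1845 × 147.0793 = $10014.96.

$10014.96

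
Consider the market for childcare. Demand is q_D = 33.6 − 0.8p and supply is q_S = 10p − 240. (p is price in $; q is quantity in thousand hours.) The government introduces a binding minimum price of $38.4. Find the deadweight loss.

In inverse form: demand p = 42 − 1.25q, supply p = 24 + 0.1q.
Competitive equilibrium: 42 − 1.25q = 24 + 0.1q → q* = 13.3333, p* = 25.3333.
At the floor p = 38.4, quantity demanded = (42 − 38.4)/1.25 = 2.88.
Sellers' marginal cost at q' = 2.88: 24 + 0.1·2.88 = 24.288.
Δq = 13.3333 − 2.88 = 10.4533; wedge = 38.4 − 24.288 = 14.112.
The triangle = ½ × 10.4533 × 14.112 = $73.76 thousand.

$73.76 thousand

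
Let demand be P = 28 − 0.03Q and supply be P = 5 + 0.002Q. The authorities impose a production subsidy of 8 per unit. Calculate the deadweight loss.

1000

Competitive equilibrium: 28 − 0.03Q = 5 + 0.002Q → Q* = 718.75, P* = 6.4375.
The subsidy lowers effective supply by 8: P = 0.002Q − 3.
New quantity: 28 − 0.03Q = 0.002Q − 3 → Q' = 968.75.
Overproduction ΔQ = 968.75 − 718.75 = 250; wedge = subsidy = 8.
Welfare loss = ½ × 250 × 8 = 1000.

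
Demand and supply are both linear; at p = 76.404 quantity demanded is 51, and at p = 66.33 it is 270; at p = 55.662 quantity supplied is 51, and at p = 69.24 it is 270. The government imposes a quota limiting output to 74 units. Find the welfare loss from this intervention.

Demand slope = (66.33 − 76.404)/(270 − 51) = −0.046, so p = 78.75 − 0.046q.
Supply slope = (69.24 − 55.662)/(270 − 51) = 0.062, so p = 52.5 + 0.062q.
Competitive equilibrium: 78.75 − 0.046q = 52.5 + 0.062q → q* = 243.0556, p* = 67.5694.
At q = 74: demand price = 78.75 − 0.046·74 = 75.346; supply price = 52.5 + 0.062·74 = 57.088.
Δq = 243.0556 − 74 = 169.0556; wedge = 75.346 − 57.088 = 18.258.
DWL = ½ × 169.0556 × 18.258 = 1543.31.

1543.31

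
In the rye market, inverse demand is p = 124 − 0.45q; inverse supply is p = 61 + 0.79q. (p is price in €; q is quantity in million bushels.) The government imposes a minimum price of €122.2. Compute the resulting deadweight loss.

€1358.32 million

Competitive equilibrium: 124 − 0.45q = 61 + 0.79q → q* = 50.8065, p* = 101.1371.
At the floor p = 122.2, quantity demanded = (124 − 122.2)/0.45 = 4.
Sellers' marginal cost at q' = 4: 61 + 0.79·4 = 64.16.
Δq = 50.8065 − 4 = 46.8065; wedge = 122.2 − 64.16 = 58.04.
Deadweight loss = ½ × 46.8065 × 58.04 = €1358.32 million.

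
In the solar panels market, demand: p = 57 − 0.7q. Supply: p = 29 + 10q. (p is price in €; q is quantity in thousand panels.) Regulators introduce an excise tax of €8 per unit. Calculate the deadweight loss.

€2.99 thousand

Competitive equilibrium: 57 − 0.7q = 29 + 10q → q* = 2.6168, p* = 55.1682.
With the tax, the buyer price exceeds the seller price by 8: (57 − 0.7q) − (29 + 10q) = 8 → q' = 1.8692.
Δq = 2.6168 − 1.8692 = 0.7476; the wedge equals the tax, 8.
The triangle = ½ × 0.7476 × 8 = €2.99 thousand.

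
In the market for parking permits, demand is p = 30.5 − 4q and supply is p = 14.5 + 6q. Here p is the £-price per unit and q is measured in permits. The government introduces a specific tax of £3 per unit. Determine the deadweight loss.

£0.45

Competitive equilibrium: 30.5 − 4q = 14.5 + 6q → q* = 1.6, p* = 24.1.
With the tax, the buyer price exceeds the seller price by 3: (30.5 − 4q) − (14.5 + 6q) = 3 → q' = 1.3.
Δq = 1.6 − 1.3 = 0.3; the wedge equals the tax, 3.
The triangle = ½ × 0.3 × 3 = £0.45.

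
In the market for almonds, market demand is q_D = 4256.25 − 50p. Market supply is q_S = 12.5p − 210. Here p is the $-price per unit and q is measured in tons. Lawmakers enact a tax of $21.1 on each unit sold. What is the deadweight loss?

In inverse form: demand p = 85.125 − 0.02q, supply p = 16.8 + 0.08q.
Competitive equilibrium: 85.125 − 0.02q = 16.8 + 0.08q → q* = 683.25, p* = 71.46.
With the tax, the buyer price exceeds the seller price by 21.1: (85.125 − 0.02q) − (16.8 + 0.08q) = 21.1 → q' = 472.25.
Δq = 683.25 − 472.25 = 211; the wedge equals the tax, 21.1.
Welfare loss = ½ × 211 × 21.1 = $2226.05.

$2226.05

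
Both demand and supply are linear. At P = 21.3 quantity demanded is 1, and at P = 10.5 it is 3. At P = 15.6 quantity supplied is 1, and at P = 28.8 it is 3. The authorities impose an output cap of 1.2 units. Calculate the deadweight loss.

0.45

Demand slope = (10.5 − 21.3)/(3 − 1) = −5.4, so P = 26.7 − 5.4Q.
Supply slope = (28.8 − 15.6)/(3 − 1) = 6.6, so P = 9 + 6.6Q.
Competitive equilibrium: 26.7 − 5.4Q = 9 + 6.6Q → Q* = 1.475, P* = 18.735.
At Q = 1.2: demand price = 26.7 − 5.4·1.2 = 20.22; supply price = 9 + 6.6·1.2 = 16.92.
ΔQ = 1.475 − 1.2 = 0.275; wedge = 20.22 − 16.92 = 3.3.
Welfare loss = ½ × 0.275 × 3.3 = 0.45.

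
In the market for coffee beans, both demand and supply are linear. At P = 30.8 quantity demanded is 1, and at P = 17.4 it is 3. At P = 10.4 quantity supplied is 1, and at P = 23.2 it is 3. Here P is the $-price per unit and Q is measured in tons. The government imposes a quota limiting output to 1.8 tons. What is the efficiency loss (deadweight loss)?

Demand slope = (17.4 − 30.8)/(3 − 1) = −6.7, so P = 37.5 − 6.7Q.
Supply slope = (23.2 − 10.4)/(3 − 1) = 6.4, so P = 4 + 6.4Q.
Competitive equilibrium: 37.5 − 6.7Q = 4 + 6.4Q → Q* = 2.5573, P* = 20.3664.
At Q = 1.8: demand price = 37.5 − 6.7·1.8 = 25.44; supply price = 4 + 6.4·1.8 = 15.52.
ΔQ = 2.5573 − 1.8 = 0.7573; wedge = 25.44 − 15.52 = 9.92.
The triangle = ½ × 0.7573 × 9.92 = $3.76.

$3.76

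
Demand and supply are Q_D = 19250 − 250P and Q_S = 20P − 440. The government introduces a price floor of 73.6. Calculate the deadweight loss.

In inverse form: demand P = 77 − 0.004Q, supply P = 22 + 0.05Q.
Competitive equilibrium: 77 − 0.004Q = 22 + 0.05Q → Q* = 1018.5185, P* = 72.9259.
At the floor P = 73.6, quantity demanded = (77 − 73.6)/0.004 = 850.
Sellers' marginal cost at Q' = 850: 22 + 0.05·850 = 64.5.
ΔQ = 1018.5185 − 850 = 168.5185; wedge = 73.6 − 64.5 = 9.1.
Welfare loss = ½ × 168.5185 × 9.1 = 766.76.

766.76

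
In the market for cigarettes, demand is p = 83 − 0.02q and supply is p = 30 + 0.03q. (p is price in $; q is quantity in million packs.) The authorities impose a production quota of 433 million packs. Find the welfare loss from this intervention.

Competitive equilibrium: 83 − 0.02q = 30 + 0.03q → q* = 1060, p* = 61.8.
At q = 433: demand price = 83 − 0.02·433 = 74.34; supply price = 30 + 0.03·433 = 42.99.
Δq = 1060 − 433 = 627; wedge = 74.34 − 42.99 = 31.35.
Deadweight loss = ½ × 627 × 31.35 = $9828.225 million.

$9828.225 million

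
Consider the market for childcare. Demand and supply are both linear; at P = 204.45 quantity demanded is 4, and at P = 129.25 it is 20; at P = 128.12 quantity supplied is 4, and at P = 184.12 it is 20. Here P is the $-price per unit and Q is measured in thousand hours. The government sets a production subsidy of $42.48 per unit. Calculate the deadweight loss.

$110.03 thousand

Demand slope = (129.25 − 204.45)/(20 − 4) = −4.7, so P = 223.25 − 4.7Q.
Supply slope = (184.12 − 128.12)/(20 − 4) = 3.5, so P = 114.12 + 3.5Q.
Competitive equilibrium: 223.25 − 4.7Q = 114.12 + 3.5Q → Q* = 13.3085, P* = 160.6999.
The subsidy lowers effective supply by 42.48: P = 71.64 + 3.5Q.
New quantity: 223.25 − 4.7Q = 71.64 + 3.5Q → Q' = 18.489.
Overproduction ΔQ = 18.489 − 13.3085 = 5.1805; wedge = subsidy = 42.48.
Deadweight loss = ½ × 5.1805 × 42.48 = $110.03 thousand.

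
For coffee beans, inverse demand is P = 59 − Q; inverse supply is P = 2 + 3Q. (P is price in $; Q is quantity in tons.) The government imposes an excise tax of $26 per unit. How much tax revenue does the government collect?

Competitive equilibrium: 59 − Q = 2 + 3Q → Q* = 14.25, P* = 44.75.
With the tax, the buyer price exceeds the seller price by 26: (59 − Q) − (2 + 3Q) = 26 → Q' = 7.75.
Tax revenue = 26 × 7.75 = $201.50.

$201.50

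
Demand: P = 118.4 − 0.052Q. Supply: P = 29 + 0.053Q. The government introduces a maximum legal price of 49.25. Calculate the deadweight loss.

Competitive equilibrium: 118.4 − 0.052Q = 29 + 0.053Q → Q* = 851.4286, P* = 74.1257.
At the ceiling P = 49.25, quantity supplied = (49.25 − 29)/0.053 = 382.0755.
Willingness to pay at Q' = 382.0755: 118.4 − 0.052·382.0755 = 98.5321.
ΔQ = 851.4286 − 382.0755 = 469.3531; wedge = 98.5321 − 49.25 = 49.2821.
Welfare loss = ½ × 469.3531 × 49.2821 = 11565.35.

11565.35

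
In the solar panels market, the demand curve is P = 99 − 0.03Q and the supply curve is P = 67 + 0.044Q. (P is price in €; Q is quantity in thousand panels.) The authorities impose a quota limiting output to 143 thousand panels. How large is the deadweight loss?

Competitive equilibrium: 99 − 0.03Q = 67 + 0.044Q → Q* = 432.4324, P* = 86.027.
At Q = 143: demand price = 99 − 0.03·143 = 94.71; supply price = 67 + 0.044·143 = 73.292.
ΔQ = 432.4324 − 143 = 289.4324; wedge = 94.71 − 73.292 = 21.418.
Deadweight loss = ½ × 289.4324 × 21.418 = €3099.53 thousand.

€3099.53 thousand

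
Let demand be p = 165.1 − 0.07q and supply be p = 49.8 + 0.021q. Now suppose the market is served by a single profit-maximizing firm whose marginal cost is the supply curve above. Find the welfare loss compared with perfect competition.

Competitive equilibrium: 165.1 − 0.07q = 49.8 + 0.021q → q* = 1267.032967, p* = 76.407692.
Marginal revenue: MR = 165.1 − 0.14q. Set MR = MC: 165.1 − 0.14q = 49.8 + 0.021q → q_m = 716.149068.
Price p_m = 165.1 − 0.07·716.149068 = 114.969565; MC(q_m) = 49.8 + 0.021·716.149068 = 64.83913.
Competitive q* = 1267.032967, so Δq = 550.883899; wedge = 114.969565 − 64.83913 = 50.130435.
The triangle = ½ × 550.883899 × 50.130435 = 13808.02.

13808.02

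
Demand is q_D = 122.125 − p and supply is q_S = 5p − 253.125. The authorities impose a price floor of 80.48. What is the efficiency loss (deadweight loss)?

In inverse form: demand p = 122.125 − q, supply p = 50.625 + 0.2q.
Competitive equilibrium: 122.125 − q = 50.625 + 0.2q → q* = 59.5833, p* = 62.5417.
At the floor p = 80.48, quantity demanded = (122.125 − 80.48)/1 = 41.645.
Sellers' marginal cost at q' = 41.645: 50.625 + 0.2·41.645 = 58.954.
Δq = 59.5833 − 41.645 = 17.9383; wedge = 80.48 − 58.954 = 21.526.
Deadweight loss = ½ × 17.9383 × 21.526 = 193.07.

193.07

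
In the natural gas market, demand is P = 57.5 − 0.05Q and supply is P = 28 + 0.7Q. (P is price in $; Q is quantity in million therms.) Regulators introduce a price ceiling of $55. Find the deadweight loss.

$0.22 million

Competitive equilibrium: 57.5 − 0.05Q = 28 + 0.7Q → Q* = 39.3333, P* = 55.5333.
At the ceiling P = 55, quantity supplied = (55 − 28)/0.7 = 38.5714.
Willingness to pay at Q' = 38.5714: 57.5 − 0.05·38.5714 = 55.5714.
ΔQ = 39.3333 − 38.5714 = 0.7619; wedge = 55.5714 − 55 = 0.5714.
Deadweight loss = ½ × 0.7619 × 0.5714 = $0.22 million.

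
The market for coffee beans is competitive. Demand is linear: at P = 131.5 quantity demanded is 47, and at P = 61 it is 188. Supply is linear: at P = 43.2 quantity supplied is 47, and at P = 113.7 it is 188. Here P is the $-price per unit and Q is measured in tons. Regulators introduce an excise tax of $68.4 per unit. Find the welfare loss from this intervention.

Demand slope = (61 − 131.5)/(188 − 47) = −0.5, so P = 155 − 0.5Q.
Supply slope = (113.7 − 43.2)/(188 − 47) = 0.5, so P = 19.7 + 0.5Q.
Competitive equilibrium: 155 − 0.5Q = 19.7 + 0.5Q → Q* = 135.3, P* = 87.35.
With the tax, the buyer price exceeds the seller price by 68.4: (155 − 0.5Q) − (19.7 + 0.5Q) = 68.4 → Q' = 66.9.
ΔQ = 135.3 − 66.9 = 68.4; the wedge equals the tax, 68.4.
Welfare loss = ½ × 68.4 × 68.4 = $2339.28.

$2339.28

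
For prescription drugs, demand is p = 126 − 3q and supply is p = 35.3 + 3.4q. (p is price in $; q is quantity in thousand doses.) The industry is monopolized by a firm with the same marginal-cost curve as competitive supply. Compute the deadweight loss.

$65.46 thousand

Competitive equilibrium: 126 − 3q = 35.3 + 3.4q → q* = 14.1719, p* = 83.4844.
Marginal revenue: MR = 126 − 6q. Set MR = MC: 126 − 6q = 35.3 + 3.4q → q_m = 9.6489.
Price p_m = 126 − 3·9.6489 = 97.0533; MC(q_m) = 35.3 + 3.4·9.6489 = 68.1063.
Competitive q* = 14.1719, so Δq = 4.523; wedge = 97.0533 − 68.1063 = 28.947.
DWL = ½ × 4.523 × 28.947 = $65.46 thousand.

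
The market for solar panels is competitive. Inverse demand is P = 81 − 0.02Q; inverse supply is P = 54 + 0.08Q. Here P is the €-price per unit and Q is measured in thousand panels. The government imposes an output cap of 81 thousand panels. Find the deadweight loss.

€1786.05 thousand

Competitive equilibrium: 81 − 0.02Q = 54 + 0.08Q → Q* = 270, P* = 75.6.
At Q = 81: demand price = 81 − 0.02·81 = 79.38; supply price = 54 + 0.08·81 = 60.48.
ΔQ = 270 − 81 = 189; wedge = 79.38 − 60.48 = 18.9.
Welfare loss = ½ × 189 × 18.9 = €1786.05 thousand.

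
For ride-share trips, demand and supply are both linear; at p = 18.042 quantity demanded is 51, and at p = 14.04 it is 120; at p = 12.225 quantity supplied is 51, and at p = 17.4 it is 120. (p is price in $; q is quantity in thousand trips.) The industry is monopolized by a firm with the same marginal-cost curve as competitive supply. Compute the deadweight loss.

Demand slope = (14.04 − 18.042)/(120 − 51) = −0.058, so p = 21 − 0.058q.
Supply slope = (17.4 − 12.225)/(120 − 51) = 0.075, so p = 8.4 + 0.075q.
Competitive equilibrium: 21 − 0.058q = 8.4 + 0.075q → q* = 94.7368, p* = 15.5053.
Marginal revenue: MR = 21 − 0.116q. Set MR = MC: 21 − 0.116q = 8.4 + 0.075q → q_m = 65.9686.
Price p_m = 21 − 0.058·65.9686 = 17.1738; MC(q_m) = 8.4 + 0.075·65.9686 = 13.3476.
Competitive q* = 94.7368, so Δq = 28.7682; wedge = 17.1738 − 13.3476 = 3.8262.
Deadweight loss = ½ × 28.7682 × 3.8262 = $55.04 thousand.

$55.04 thousand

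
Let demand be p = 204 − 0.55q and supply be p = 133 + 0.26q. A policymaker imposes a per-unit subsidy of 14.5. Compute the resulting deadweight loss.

129.78

Competitive equilibrium: 204 − 0.55q = 133 + 0.26q → q* = 87.6543, p* = 155.7901.
The subsidy lowers effective supply by 14.5: p = 118.5 + 0.26q.
New quantity: 204 − 0.55q = 118.5 + 0.26q → q' = 105.5556.
Overproduction Δq = 105.5556 − 87.6543 = 17.9013; wedge = subsidy = 14.5.
Welfare loss = ½ × 17.9013 × 14.5 = 129.78.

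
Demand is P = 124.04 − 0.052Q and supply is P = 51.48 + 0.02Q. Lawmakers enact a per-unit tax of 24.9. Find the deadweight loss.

Competitive equilibrium: 124.04 − 0.052Q = 51.48 + 0.02Q → Q* = 1007.77778, P* = 71.63556.
With the tax, the buyer price exceeds the seller price by 24.9: (124.04 − 0.052Q) − (51.48 + 0.02Q) = 24.9 → Q' = 661.94444.
ΔQ = 1007.77778 − 661.94444 = 345.83334; the wedge equals the tax, 24.9.
DWL = ½ × 345.83334 × 24.9 = 4305.625.

4305.625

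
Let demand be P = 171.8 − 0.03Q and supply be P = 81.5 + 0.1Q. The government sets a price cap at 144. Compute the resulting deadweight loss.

Competitive equilibrium: 171.8 − 0.03Q = 81.5 + 0.1Q → Q* = 694.6154, P* = 150.9615.
At the ceiling P = 144, quantity supplied = (144 − 81.5)/0.1 = 625.
Willingness to pay at Q' = 625: 171.8 − 0.03·625 = 153.05.
ΔQ = 694.6154 − 625 = 69.6154; wedge = 153.05 − 144 = 9.05.
DWL = ½ × 69.6154 × 9.05 = 315.01.

315.01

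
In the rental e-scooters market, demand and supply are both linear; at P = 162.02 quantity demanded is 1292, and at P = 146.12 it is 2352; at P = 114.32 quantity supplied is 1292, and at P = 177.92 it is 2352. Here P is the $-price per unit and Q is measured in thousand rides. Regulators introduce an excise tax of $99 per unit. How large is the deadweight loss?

Demand slope = (146.12 − 162.02)/(2352 − 1292) = −0.015, so P = 181.4 − 0.015Q.
Supply slope = (177.92 − 114.32)/(2352 − 1292) = 0.06, so P = 36.8 + 0.06Q.
Competitive equilibrium: 181.4 − 0.015Q = 36.8 + 0.06Q → Q* = 1928, P* = 152.48.
With the tax, the buyer price exceeds the seller price by 99: (181.4 − 0.015Q) − (36.8 + 0.06Q) = 99 → Q' = 608.
ΔQ = 1928 − 608 = 1320; the wedge equals the tax, 99.
DWL = ½ × 1320 × 99 = $65340 thousand.

$65340 thousand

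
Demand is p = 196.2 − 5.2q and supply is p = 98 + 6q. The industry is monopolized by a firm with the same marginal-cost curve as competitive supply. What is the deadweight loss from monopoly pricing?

43.28

Competitive equilibrium: 196.2 − 5.2q = 98 + 6q → q* = 8.7679, p* = 150.6071.
Marginal revenue: MR = 196.2 − 10.4q. Set MR = MC: 196.2 − 10.4q = 98 + 6q → q_m = 5.9878.
Price p_m = 196.2 − 5.2·5.9878 = 165.0634; MC(q_m) = 98 + 6·5.9878 = 133.9268.
Competitive q* = 8.7679, so Δq = 2.7801; wedge = 165.0634 − 133.9268 = 31.1366.
DWL = ½ × 2.7801 × 31.1366 = 43.28.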